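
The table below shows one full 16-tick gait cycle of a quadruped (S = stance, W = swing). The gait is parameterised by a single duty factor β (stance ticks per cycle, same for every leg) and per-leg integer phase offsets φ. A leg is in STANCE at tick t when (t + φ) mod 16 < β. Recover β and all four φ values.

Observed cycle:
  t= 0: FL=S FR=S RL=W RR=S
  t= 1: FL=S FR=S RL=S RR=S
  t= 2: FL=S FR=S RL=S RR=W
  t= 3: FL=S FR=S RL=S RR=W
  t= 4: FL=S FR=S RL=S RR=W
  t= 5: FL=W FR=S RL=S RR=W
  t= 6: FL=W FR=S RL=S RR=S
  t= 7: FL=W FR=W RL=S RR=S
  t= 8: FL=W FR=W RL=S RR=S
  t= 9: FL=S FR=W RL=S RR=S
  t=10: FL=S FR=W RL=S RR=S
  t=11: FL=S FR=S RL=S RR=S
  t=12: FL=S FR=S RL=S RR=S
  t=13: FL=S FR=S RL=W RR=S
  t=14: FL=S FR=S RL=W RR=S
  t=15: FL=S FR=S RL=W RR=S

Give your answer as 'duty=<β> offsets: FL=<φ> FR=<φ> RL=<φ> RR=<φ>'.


duty β = stance ticks per leg = 12
FL: stance ticks = 12; W→S at t=9 → φ=7
FR: stance ticks = 12; W→S at t=11 → φ=5
RL: stance ticks = 12; W→S at t=1 → φ=15
RR: stance ticks = 12; W→S at t=6 → φ=10

duty=12 offsets: FL=7 FR=5 RL=15 RR=10


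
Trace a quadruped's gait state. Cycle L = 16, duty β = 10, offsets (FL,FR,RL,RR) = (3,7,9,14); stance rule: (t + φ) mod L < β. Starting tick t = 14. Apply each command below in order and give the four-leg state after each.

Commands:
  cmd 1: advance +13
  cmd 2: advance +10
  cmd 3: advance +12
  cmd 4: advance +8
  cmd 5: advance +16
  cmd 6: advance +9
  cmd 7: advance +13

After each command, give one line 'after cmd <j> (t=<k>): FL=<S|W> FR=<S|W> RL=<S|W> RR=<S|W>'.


after cmd 1 (t=27): FL=W FR=S RL=S RR=S
after cmd 2 (t=37): FL=S FR=W RL=W RR=S
after cmd 3 (t=49): FL=S FR=S RL=W RR=W
after cmd 4 (t=57): FL=W FR=S RL=S RR=S
after cmd 5 (t=73): FL=W FR=S RL=S RR=S
after cmd 6 (t=82): FL=S FR=S RL=W RR=S
after cmd 7 (t=95): FL=S FR=S RL=S RR=W

start t=14: FL=S FR=S RL=S RR=W
cmd 1: advance +13 → t=27, phase=(14,2,4,9) → FL=W FR=S RL=S RR=S
cmd 2: advance +10 → t=37, phase=(8,12,14,3) → FL=S FR=W RL=W RR=S
cmd 3: advance +12 → t=49, phase=(4,8,10,15) → FL=S FR=S RL=W RR=W
cmd 4: advance +8 → t=57, phase=(12,0,2,7) → FL=W FR=S RL=S RR=S
cmd 5: advance +16 → t=73, phase=(12,0,2,7) → FL=W FR=S RL=S RR=S
cmd 6: advance +9 → t=82, phase=(5,9,11,0) → FL=S FR=S RL=W RR=S
cmd 7: advance +13 → t=95, phase=(2,6,8,13) → FL=S FR=S RL=S RR=W


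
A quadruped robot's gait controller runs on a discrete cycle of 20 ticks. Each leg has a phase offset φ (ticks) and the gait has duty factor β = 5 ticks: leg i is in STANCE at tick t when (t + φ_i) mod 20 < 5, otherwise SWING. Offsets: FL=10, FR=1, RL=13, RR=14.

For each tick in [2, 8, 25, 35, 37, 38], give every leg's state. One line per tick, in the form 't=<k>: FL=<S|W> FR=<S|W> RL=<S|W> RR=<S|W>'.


t=2: FL=W FR=S RL=W RR=W
t=8: FL=W FR=W RL=S RR=S
t=25: FL=W FR=W RL=W RR=W
t=35: FL=W FR=W RL=W RR=W
t=37: FL=W FR=W RL=W RR=W
t=38: FL=W FR=W RL=W RR=W

t=2: phase=(12,3,15,16) vs β=5 → FL=W FR=S RL=W RR=W
t=8: phase=(18,9,1,2) vs β=5 → FL=W FR=W RL=S RR=S
t=25: phase=(15,6,18,19) vs β=5 → FL=W FR=W RL=W RR=W
t=35: phase=(5,16,8,9) vs β=5 → FL=W FR=W RL=W RR=W
t=37: phase=(7,18,10,11) vs β=5 → FL=W FR=W RL=W RR=W
t=38: phase=(8,19,11,12) vs β=5 → FL=W FR=W RL=W RR=W


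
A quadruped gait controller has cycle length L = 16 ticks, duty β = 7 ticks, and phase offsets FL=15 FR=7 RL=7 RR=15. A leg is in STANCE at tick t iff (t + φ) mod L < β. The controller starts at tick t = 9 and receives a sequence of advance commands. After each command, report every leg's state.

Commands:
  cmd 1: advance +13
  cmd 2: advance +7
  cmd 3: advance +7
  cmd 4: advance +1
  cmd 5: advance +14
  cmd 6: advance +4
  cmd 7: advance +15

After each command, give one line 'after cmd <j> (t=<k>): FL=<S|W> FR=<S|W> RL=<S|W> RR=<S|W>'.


start t=9: FL=W FR=S RL=S RR=W
cmd 1: advance +13 → t=22, phase=(5,13,13,5) → FL=S FR=W RL=W RR=S
cmd 2: advance +7 → t=29, phase=(12,4,4,12) → FL=W FR=S RL=S RR=W
cmd 3: advance +7 → t=36, phase=(3,11,11,3) → FL=S FR=W RL=W RR=S
cmd 4: advance +1 → t=37, phase=(4,12,12,4) → FL=S FR=W RL=W RR=S
cmd 5: advance +14 → t=51, phase=(2,10,10,2) → FL=S FR=W RL=W RR=S
cmd 6: advance +4 → t=55, phase=(6,14,14,6) → FL=S FR=W RL=W RR=S
cmd 7: advance +15 → t=70, phase=(5,13,13,5) → FL=S FR=W RL=W RR=S

after cmd 1 (t=22): FL=S FR=W RL=W RR=S
after cmd 2 (t=29): FL=W FR=S RL=S RR=W
after cmd 3 (t=36): FL=S FR=W RL=W RR=S
after cmd 4 (t=37): FL=S FR=W RL=W RR=S
after cmd 5 (t=51): FL=S FR=W RL=W RR=S
after cmd 6 (t=55): FL=S FR=W RL=W RR=S
after cmd 7 (t=70): FL=S FR=W RL=W RR=S


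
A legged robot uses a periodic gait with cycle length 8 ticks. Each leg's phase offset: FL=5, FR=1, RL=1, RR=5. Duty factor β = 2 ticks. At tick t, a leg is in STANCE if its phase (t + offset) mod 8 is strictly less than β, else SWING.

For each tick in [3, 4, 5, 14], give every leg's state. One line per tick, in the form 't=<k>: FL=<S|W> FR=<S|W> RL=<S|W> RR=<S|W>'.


t=3: FL=S FR=W RL=W RR=S
t=4: FL=S FR=W RL=W RR=S
t=5: FL=W FR=W RL=W RR=W
t=14: FL=W FR=W RL=W RR=W

t=3: phase=(0,4,4,0) vs β=2 → FL=S FR=W RL=W RR=S
t=4: phase=(1,5,5,1) vs β=2 → FL=S FR=W RL=W RR=S
t=5: phase=(2,6,6,2) vs β=2 → FL=W FR=W RL=W RR=W
t=14: phase=(3,7,7,3) vs β=2 → FL=W FR=W RL=W RR=W


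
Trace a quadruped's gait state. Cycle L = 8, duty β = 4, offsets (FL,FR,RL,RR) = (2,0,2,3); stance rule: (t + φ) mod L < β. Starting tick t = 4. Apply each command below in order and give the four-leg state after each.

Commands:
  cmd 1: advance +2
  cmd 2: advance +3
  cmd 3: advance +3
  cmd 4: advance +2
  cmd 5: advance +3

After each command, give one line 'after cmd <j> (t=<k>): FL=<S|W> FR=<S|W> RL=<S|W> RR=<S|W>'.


after cmd 1 (t=6): FL=S FR=W RL=S RR=S
after cmd 2 (t=9): FL=S FR=S RL=S RR=W
after cmd 3 (t=12): FL=W FR=W RL=W RR=W
after cmd 4 (t=14): FL=S FR=W RL=S RR=S
after cmd 5 (t=17): FL=S FR=S RL=S RR=W

start t=4: FL=W FR=W RL=W RR=W
cmd 1: advance +2 → t=6, phase=(0,6,0,1) → FL=S FR=W RL=S RR=S
cmd 2: advance +3 → t=9, phase=(3,1,3,4) → FL=S FR=S RL=S RR=W
cmd 3: advance +3 → t=12, phase=(6,4,6,7) → FL=W FR=W RL=W RR=W
cmd 4: advance +2 → t=14, phase=(0,6,0,1) → FL=S FR=W RL=S RR=S
cmd 5: advance +3 → t=17, phase=(3,1,3,4) → FL=S FR=S RL=S RR=W


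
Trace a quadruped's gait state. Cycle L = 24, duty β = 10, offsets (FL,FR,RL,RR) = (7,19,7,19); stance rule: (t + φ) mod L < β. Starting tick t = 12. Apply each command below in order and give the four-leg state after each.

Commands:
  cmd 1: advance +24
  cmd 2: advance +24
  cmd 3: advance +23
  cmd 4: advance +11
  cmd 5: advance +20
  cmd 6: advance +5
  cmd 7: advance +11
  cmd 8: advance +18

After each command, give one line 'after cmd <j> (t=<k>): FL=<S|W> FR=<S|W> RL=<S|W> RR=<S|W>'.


after cmd 1 (t=36): FL=W FR=S RL=W RR=S
after cmd 2 (t=60): FL=W FR=S RL=W RR=S
after cmd 3 (t=83): FL=W FR=S RL=W RR=S
after cmd 4 (t=94): FL=S FR=W RL=S RR=W
after cmd 5 (t=114): FL=S FR=W RL=S RR=W
after cmd 6 (t=119): FL=S FR=W RL=S RR=W
after cmd 7 (t=130): FL=W FR=S RL=W RR=S
after cmd 8 (t=148): FL=W FR=W RL=W RR=W

start t=12: FL=W FR=S RL=W RR=S
cmd 1: advance +24 → t=36, phase=(19,7,19,7) → FL=W FR=S RL=W RR=S
cmd 2: advance +24 → t=60, phase=(19,7,19,7) → FL=W FR=S RL=W RR=S
cmd 3: advance +23 → t=83, phase=(18,6,18,6) → FL=W FR=S RL=W RR=S
cmd 4: advance +11 → t=94, phase=(5,17,5,17) → FL=S FR=W RL=S RR=W
cmd 5: advance +20 → t=114, phase=(1,13,1,13) → FL=S FR=W RL=S RR=W
cmd 6: advance +5 → t=119, phase=(6,18,6,18) → FL=S FR=W RL=S RR=W
cmd 7: advance +11 → t=130, phase=(17,5,17,5) → FL=W FR=S RL=W RR=S
cmd 8: advance +18 → t=148, phase=(11,23,11,23) → FL=W FR=W RL=W RR=W


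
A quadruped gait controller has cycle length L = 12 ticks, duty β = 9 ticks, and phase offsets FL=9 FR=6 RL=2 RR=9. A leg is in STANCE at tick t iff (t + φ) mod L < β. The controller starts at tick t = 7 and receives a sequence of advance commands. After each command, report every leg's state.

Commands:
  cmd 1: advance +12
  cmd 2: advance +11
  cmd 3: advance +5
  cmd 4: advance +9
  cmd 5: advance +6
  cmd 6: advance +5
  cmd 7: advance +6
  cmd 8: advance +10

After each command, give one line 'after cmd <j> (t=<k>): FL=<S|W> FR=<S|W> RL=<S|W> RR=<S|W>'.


after cmd 1 (t=19): FL=S FR=S RL=W RR=S
after cmd 2 (t=30): FL=S FR=S RL=S RR=S
after cmd 3 (t=35): FL=S FR=S RL=S RR=S
after cmd 4 (t=44): FL=S FR=S RL=W RR=S
after cmd 5 (t=50): FL=W FR=S RL=S RR=W
after cmd 6 (t=55): FL=S FR=S RL=W RR=S
after cmd 7 (t=61): FL=W FR=S RL=S RR=W
after cmd 8 (t=71): FL=S FR=S RL=S RR=S

start t=7: FL=S FR=S RL=W RR=S
cmd 1: advance +12 → t=19, phase=(4,1,9,4) → FL=S FR=S RL=W RR=S
cmd 2: advance +11 → t=30, phase=(3,0,8,3) → FL=S FR=S RL=S RR=S
cmd 3: advance +5 → t=35, phase=(8,5,1,8) → FL=S FR=S RL=S RR=S
cmd 4: advance +9 → t=44, phase=(5,2,10,5) → FL=S FR=S RL=W RR=S
cmd 5: advance +6 → t=50, phase=(11,8,4,11) → FL=W FR=S RL=S RR=W
cmd 6: advance +5 → t=55, phase=(4,1,9,4) → FL=S FR=S RL=W RR=S
cmd 7: advance +6 → t=61, phase=(10,7,3,10) → FL=W FR=S RL=S RR=W
cmd 8: advance +10 → t=71, phase=(8,5,1,8) → FL=S FR=S RL=S RR=S


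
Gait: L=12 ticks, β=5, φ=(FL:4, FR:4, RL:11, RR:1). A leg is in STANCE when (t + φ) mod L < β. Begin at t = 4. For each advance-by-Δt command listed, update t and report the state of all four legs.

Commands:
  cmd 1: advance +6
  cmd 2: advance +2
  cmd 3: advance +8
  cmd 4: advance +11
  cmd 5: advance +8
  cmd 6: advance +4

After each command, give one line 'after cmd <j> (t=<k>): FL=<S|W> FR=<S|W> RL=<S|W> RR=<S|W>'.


start t=4: FL=W FR=W RL=S RR=W
cmd 1: advance +6 → t=10, phase=(2,2,9,11) → FL=S FR=S RL=W RR=W
cmd 2: advance +2 → t=12, phase=(4,4,11,1) → FL=S FR=S RL=W RR=S
cmd 3: advance +8 → t=20, phase=(0,0,7,9) → FL=S FR=S RL=W RR=W
cmd 4: advance +11 → t=31, phase=(11,11,6,8) → FL=W FR=W RL=W RR=W
cmd 5: advance +8 → t=39, phase=(7,7,2,4) → FL=W FR=W RL=S RR=S
cmd 6: advance +4 → t=43, phase=(11,11,6,8) → FL=W FR=W RL=W RR=W

after cmd 1 (t=10): FL=S FR=S RL=W RR=W
after cmd 2 (t=12): FL=S FR=S RL=W RR=S
after cmd 3 (t=20): FL=S FR=S RL=W RR=W
after cmd 4 (t=31): FL=W FR=W RL=W RR=W
after cmd 5 (t=39): FL=W FR=W RL=S RR=S
after cmd 6 (t=43): FL=W FR=W RL=W RR=W


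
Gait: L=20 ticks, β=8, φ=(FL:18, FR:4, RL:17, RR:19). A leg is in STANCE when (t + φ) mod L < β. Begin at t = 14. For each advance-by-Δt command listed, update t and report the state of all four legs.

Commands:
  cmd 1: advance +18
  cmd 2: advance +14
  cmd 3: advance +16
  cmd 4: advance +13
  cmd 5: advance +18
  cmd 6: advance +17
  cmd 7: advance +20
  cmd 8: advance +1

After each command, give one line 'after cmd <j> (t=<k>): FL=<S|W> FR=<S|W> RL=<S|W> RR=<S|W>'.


start t=14: FL=W FR=W RL=W RR=W
cmd 1: advance +18 → t=32, phase=(10,16,9,11) → FL=W FR=W RL=W RR=W
cmd 2: advance +14 → t=46, phase=(4,10,3,5) → FL=S FR=W RL=S RR=S
cmd 3: advance +16 → t=62, phase=(0,6,19,1) → FL=S FR=S RL=W RR=S
cmd 4: advance +13 → t=75, phase=(13,19,12,14) → FL=W FR=W RL=W RR=W
cmd 5: advance +18 → t=93, phase=(11,17,10,12) → FL=W FR=W RL=W RR=W
cmd 6: advance +17 → t=110, phase=(8,14,7,9) → FL=W FR=W RL=S RR=W
cmd 7: advance +20 → t=130, phase=(8,14,7,9) → FL=W FR=W RL=S RR=W
cmd 8: advance +1 → t=131, phase=(9,15,8,10) → FL=W FR=W RL=W RR=W

after cmd 1 (t=32): FL=W FR=W RL=W RR=W
after cmd 2 (t=46): FL=S FR=W RL=S RR=S
after cmd 3 (t=62): FL=S FR=S RL=W RR=S
after cmd 4 (t=75): FL=W FR=W RL=W RR=W
after cmd 5 (t=93): FL=W FR=W RL=W RR=W
after cmd 6 (t=110): FL=W FR=W RL=S RR=W
after cmd 7 (t=130): FL=W FR=W RL=S RR=W
after cmd 8 (t=131): FL=W FR=W RL=W RR=W


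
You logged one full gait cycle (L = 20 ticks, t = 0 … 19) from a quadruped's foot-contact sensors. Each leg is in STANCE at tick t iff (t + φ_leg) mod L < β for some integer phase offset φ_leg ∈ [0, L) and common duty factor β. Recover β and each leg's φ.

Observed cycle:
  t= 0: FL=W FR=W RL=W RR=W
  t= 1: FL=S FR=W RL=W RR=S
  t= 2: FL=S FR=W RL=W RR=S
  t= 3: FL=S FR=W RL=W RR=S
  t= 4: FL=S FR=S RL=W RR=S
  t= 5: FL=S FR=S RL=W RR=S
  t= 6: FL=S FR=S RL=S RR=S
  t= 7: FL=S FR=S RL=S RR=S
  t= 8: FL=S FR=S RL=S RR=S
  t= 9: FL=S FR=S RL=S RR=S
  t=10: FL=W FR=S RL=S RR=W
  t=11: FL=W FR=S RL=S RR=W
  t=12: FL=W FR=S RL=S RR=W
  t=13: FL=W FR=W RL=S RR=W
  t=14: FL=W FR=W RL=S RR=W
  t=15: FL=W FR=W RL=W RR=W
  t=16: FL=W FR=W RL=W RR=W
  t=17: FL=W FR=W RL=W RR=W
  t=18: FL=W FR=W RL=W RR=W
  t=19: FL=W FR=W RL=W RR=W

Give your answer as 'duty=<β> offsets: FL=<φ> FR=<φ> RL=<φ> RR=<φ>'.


duty=9 offsets: FL=19 FR=16 RL=14 RR=19

duty β = stance ticks per leg = 9
FL: stance ticks = 9; W→S at t=1 → φ=19
FR: stance ticks = 9; W→S at t=4 → φ=16
RL: stance ticks = 9; W→S at t=6 → φ=14
RR: stance ticks = 9; W→S at t=1 → φ=19


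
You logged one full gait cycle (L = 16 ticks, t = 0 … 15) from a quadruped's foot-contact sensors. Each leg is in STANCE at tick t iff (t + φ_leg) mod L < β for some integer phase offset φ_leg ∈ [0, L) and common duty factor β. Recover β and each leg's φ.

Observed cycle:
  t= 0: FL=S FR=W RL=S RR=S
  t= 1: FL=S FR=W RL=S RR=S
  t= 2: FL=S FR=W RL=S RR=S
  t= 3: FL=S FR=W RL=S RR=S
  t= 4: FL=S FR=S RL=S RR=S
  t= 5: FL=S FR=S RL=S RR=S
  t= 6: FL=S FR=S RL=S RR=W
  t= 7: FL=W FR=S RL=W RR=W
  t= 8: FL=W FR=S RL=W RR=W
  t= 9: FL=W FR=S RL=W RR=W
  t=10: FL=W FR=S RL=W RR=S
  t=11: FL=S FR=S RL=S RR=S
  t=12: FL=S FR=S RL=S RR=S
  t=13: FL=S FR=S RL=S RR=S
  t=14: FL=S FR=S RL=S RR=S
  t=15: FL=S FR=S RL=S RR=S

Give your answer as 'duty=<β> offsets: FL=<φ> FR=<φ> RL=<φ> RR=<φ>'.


duty β = stance ticks per leg = 12
FL: stance ticks = 12; W→S at t=11 → φ=5
FR: stance ticks = 12; W→S at t=4 → φ=12
RL: stance ticks = 12; W→S at t=11 → φ=5
RR: stance ticks = 12; W→S at t=10 → φ=6

duty=12 offsets: FL=5 FR=12 RL=5 RR=6


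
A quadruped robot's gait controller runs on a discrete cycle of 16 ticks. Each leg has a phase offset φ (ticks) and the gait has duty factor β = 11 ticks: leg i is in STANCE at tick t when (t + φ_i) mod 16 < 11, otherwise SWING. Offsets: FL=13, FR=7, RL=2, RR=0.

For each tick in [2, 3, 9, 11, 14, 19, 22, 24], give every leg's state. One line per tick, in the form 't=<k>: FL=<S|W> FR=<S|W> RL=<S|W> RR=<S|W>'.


t=2: FL=W FR=S RL=S RR=S
t=3: FL=S FR=S RL=S RR=S
t=9: FL=S FR=S RL=W RR=S
t=11: FL=S FR=S RL=W RR=W
t=14: FL=W FR=S RL=S RR=W
t=19: FL=S FR=S RL=S RR=S
t=22: FL=S FR=W RL=S RR=S
t=24: FL=S FR=W RL=S RR=S

t=2: phase=(15,9,4,2) vs β=11 → FL=W FR=S RL=S RR=S
t=3: phase=(0,10,5,3) vs β=11 → FL=S FR=S RL=S RR=S
t=9: phase=(6,0,11,9) vs β=11 → FL=S FR=S RL=W RR=S
t=11: phase=(8,2,13,11) vs β=11 → FL=S FR=S RL=W RR=W
t=14: phase=(11,5,0,14) vs β=11 → FL=W FR=S RL=S RR=W
t=19: phase=(0,10,5,3) vs β=11 → FL=S FR=S RL=S RR=S
t=22: phase=(3,13,8,6) vs β=11 → FL=S FR=W RL=S RR=S
t=24: phase=(5,15,10,8) vs β=11 → FL=S FR=W RL=S RR=S


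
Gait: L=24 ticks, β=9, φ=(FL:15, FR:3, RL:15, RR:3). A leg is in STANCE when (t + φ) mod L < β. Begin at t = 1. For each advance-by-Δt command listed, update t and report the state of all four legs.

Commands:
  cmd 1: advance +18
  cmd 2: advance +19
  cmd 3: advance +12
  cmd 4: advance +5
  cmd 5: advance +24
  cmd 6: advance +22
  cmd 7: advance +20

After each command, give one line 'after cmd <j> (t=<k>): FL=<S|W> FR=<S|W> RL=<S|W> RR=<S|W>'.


start t=1: FL=W FR=S RL=W RR=S
cmd 1: advance +18 → t=19, phase=(10,22,10,22) → FL=W FR=W RL=W RR=W
cmd 2: advance +19 → t=38, phase=(5,17,5,17) → FL=S FR=W RL=S RR=W
cmd 3: advance +12 → t=50, phase=(17,5,17,5) → FL=W FR=S RL=W RR=S
cmd 4: advance +5 → t=55, phase=(22,10,22,10) → FL=W FR=W RL=W RR=W
cmd 5: advance +24 → t=79, phase=(22,10,22,10) → FL=W FR=W RL=W RR=W
cmd 6: advance +22 → t=101, phase=(20,8,20,8) → FL=W FR=S RL=W RR=S
cmd 7: advance +20 → t=121, phase=(16,4,16,4) → FL=W FR=S RL=W RR=S

after cmd 1 (t=19): FL=W FR=W RL=W RR=W
after cmd 2 (t=38): FL=S FR=W RL=S RR=W
after cmd 3 (t=50): FL=W FR=S RL=W RR=S
after cmd 4 (t=55): FL=W FR=W RL=W RR=W
after cmd 5 (t=79): FL=W FR=W RL=W RR=W
after cmd 6 (t=101): FL=W FR=S RL=W RR=S
after cmd 7 (t=121): FL=W FR=S RL=W RR=S


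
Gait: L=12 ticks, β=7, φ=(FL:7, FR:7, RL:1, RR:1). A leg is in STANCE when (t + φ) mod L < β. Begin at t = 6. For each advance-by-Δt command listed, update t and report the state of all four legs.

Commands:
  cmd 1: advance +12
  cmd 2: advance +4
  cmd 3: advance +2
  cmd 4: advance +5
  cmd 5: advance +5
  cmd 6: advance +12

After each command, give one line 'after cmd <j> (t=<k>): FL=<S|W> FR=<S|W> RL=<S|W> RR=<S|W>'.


start t=6: FL=S FR=S RL=W RR=W
cmd 1: advance +12 → t=18, phase=(1,1,7,7) → FL=S FR=S RL=W RR=W
cmd 2: advance +4 → t=22, phase=(5,5,11,11) → FL=S FR=S RL=W RR=W
cmd 3: advance +2 → t=24, phase=(7,7,1,1) → FL=W FR=W RL=S RR=S
cmd 4: advance +5 → t=29, phase=(0,0,6,6) → FL=S FR=S RL=S RR=S
cmd 5: advance +5 → t=34, phase=(5,5,11,11) → FL=S FR=S RL=W RR=W
cmd 6: advance +12 → t=46, phase=(5,5,11,11) → FL=S FR=S RL=W RR=W

after cmd 1 (t=18): FL=S FR=S RL=W RR=W
after cmd 2 (t=22): FL=S FR=S RL=W RR=W
after cmd 3 (t=24): FL=W FR=W RL=S RR=S
after cmd 4 (t=29): FL=S FR=S RL=S RR=S
after cmd 5 (t=34): FL=S FR=S RL=W RR=W
after cmd 6 (t=46): FL=S FR=S RL=W RR=W


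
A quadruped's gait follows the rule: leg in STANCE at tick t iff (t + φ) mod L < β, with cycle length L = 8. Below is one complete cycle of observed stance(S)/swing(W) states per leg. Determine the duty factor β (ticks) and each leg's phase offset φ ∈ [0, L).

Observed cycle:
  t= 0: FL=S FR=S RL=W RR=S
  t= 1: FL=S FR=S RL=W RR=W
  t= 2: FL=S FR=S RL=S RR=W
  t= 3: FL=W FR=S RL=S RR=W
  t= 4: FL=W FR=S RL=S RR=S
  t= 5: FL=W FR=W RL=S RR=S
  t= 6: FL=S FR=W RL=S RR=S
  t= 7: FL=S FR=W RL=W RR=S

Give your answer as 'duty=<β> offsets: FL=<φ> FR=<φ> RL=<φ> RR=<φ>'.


duty β = stance ticks per leg = 5
FL: stance ticks = 5; W→S at t=6 → φ=2
FR: stance ticks = 5; W→S at t=0 → φ=0
RL: stance ticks = 5; W→S at t=2 → φ=6
RR: stance ticks = 5; W→S at t=4 → φ=4

duty=5 offsets: FL=2 FR=0 RL=6 RR=4


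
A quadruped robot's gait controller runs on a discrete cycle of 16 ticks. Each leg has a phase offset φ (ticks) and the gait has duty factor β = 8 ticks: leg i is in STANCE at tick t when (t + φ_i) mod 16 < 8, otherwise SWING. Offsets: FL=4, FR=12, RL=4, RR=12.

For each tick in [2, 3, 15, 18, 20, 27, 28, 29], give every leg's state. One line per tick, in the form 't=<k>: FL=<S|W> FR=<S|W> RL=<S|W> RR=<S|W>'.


t=2: FL=S FR=W RL=S RR=W
t=3: FL=S FR=W RL=S RR=W
t=15: FL=S FR=W RL=S RR=W
t=18: FL=S FR=W RL=S RR=W
t=20: FL=W FR=S RL=W RR=S
t=27: FL=W FR=S RL=W RR=S
t=28: FL=S FR=W RL=S RR=W
t=29: FL=S FR=W RL=S RR=W

t=2: phase=(6,14,6,14) vs β=8 → FL=S FR=W RL=S RR=W
t=3: phase=(7,15,7,15) vs β=8 → FL=S FR=W RL=S RR=W
t=15: phase=(3,11,3,11) vs β=8 → FL=S FR=W RL=S RR=W
t=18: phase=(6,14,6,14) vs β=8 → FL=S FR=W RL=S RR=W
t=20: phase=(8,0,8,0) vs β=8 → FL=W FR=S RL=W RR=S
t=27: phase=(15,7,15,7) vs β=8 → FL=W FR=S RL=W RR=S
t=28: phase=(0,8,0,8) vs β=8 → FL=S FR=W RL=S RR=W
t=29: phase=(1,9,1,9) vs β=8 → FL=S FR=W RL=S RR=W


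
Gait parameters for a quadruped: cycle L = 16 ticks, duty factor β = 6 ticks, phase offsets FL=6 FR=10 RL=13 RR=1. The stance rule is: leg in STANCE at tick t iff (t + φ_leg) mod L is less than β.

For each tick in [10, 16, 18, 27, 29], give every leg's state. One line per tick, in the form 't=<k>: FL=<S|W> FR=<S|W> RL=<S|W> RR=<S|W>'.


t=10: phase=(0,4,7,11) vs β=6 → FL=S FR=S RL=W RR=W
t=16: phase=(6,10,13,1) vs β=6 → FL=W FR=W RL=W RR=S
t=18: phase=(8,12,15,3) vs β=6 → FL=W FR=W RL=W RR=S
t=27: phase=(1,5,8,12) vs β=6 → FL=S FR=S RL=W RR=W
t=29: phase=(3,7,10,14) vs β=6 → FL=S FR=W RL=W RR=W

t=10: FL=S FR=S RL=W RR=W
t=16: FL=W FR=W RL=W RR=S
t=18: FL=W FR=W RL=W RR=S
t=27: FL=S FR=S RL=W RR=W
t=29: FL=S FR=W RL=W RR=W


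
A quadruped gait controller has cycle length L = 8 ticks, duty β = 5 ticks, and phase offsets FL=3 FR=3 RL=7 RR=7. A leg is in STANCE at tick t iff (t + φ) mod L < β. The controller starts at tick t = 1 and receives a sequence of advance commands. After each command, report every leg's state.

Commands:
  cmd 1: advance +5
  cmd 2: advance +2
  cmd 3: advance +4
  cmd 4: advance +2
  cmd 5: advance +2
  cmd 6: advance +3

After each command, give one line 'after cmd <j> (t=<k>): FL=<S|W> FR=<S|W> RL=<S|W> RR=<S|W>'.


after cmd 1 (t=6): FL=S FR=S RL=W RR=W
after cmd 2 (t=8): FL=S FR=S RL=W RR=W
after cmd 3 (t=12): FL=W FR=W RL=S RR=S
after cmd 4 (t=14): FL=S FR=S RL=W RR=W
after cmd 5 (t=16): FL=S FR=S RL=W RR=W
after cmd 6 (t=19): FL=W FR=W RL=S RR=S

start t=1: FL=S FR=S RL=S RR=S
cmd 1: advance +5 → t=6, phase=(1,1,5,5) → FL=S FR=S RL=W RR=W
cmd 2: advance +2 → t=8, phase=(3,3,7,7) → FL=S FR=S RL=W RR=W
cmd 3: advance +4 → t=12, phase=(7,7,3,3) → FL=W FR=W RL=S RR=S
cmd 4: advance +2 → t=14, phase=(1,1,5,5) → FL=S FR=S RL=W RR=W
cmd 5: advance +2 → t=16, phase=(3,3,7,7) → FL=S FR=S RL=W RR=W
cmd 6: advance +3 → t=19, phase=(6,6,2,2) → FL=W FR=W RL=S RR=S


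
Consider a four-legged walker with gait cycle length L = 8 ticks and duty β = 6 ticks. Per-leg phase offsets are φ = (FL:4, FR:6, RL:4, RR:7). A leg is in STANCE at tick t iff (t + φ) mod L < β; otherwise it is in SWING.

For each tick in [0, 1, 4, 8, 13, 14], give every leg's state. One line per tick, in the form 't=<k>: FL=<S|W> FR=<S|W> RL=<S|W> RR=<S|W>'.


t=0: FL=S FR=W RL=S RR=W
t=1: FL=S FR=W RL=S RR=S
t=4: FL=S FR=S RL=S RR=S
t=8: FL=S FR=W RL=S RR=W
t=13: FL=S FR=S RL=S RR=S
t=14: FL=S FR=S RL=S RR=S

t=0: phase=(4,6,4,7) vs β=6 → FL=S FR=W RL=S RR=W
t=1: phase=(5,7,5,0) vs β=6 → FL=S FR=W RL=S RR=S
t=4: phase=(0,2,0,3) vs β=6 → FL=S FR=S RL=S RR=S
t=8: phase=(4,6,4,7) vs β=6 → FL=S FR=W RL=S RR=W
t=13: phase=(1,3,1,4) vs β=6 → FL=S FR=S RL=S RR=S
t=14: phase=(2,4,2,5) vs β=6 → FL=S FR=S RL=S RR=S


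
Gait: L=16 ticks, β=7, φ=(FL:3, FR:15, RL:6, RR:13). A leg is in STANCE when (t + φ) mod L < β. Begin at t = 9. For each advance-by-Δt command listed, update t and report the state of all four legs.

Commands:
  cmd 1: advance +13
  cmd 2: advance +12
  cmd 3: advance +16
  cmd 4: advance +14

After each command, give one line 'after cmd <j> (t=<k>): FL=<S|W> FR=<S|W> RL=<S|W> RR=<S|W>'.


start t=9: FL=W FR=W RL=W RR=S
cmd 1: advance +13 → t=22, phase=(9,5,12,3) → FL=W FR=S RL=W RR=S
cmd 2: advance +12 → t=34, phase=(5,1,8,15) → FL=S FR=S RL=W RR=W
cmd 3: advance +16 → t=50, phase=(5,1,8,15) → FL=S FR=S RL=W RR=W
cmd 4: advance +14 → t=64, phase=(3,15,6,13) → FL=S FR=W RL=S RR=W

after cmd 1 (t=22): FL=W FR=S RL=W RR=S
after cmd 2 (t=34): FL=S FR=S RL=W RR=W
after cmd 3 (t=50): FL=S FR=S RL=W RR=W
after cmd 4 (t=64): FL=S FR=W RL=S RR=W


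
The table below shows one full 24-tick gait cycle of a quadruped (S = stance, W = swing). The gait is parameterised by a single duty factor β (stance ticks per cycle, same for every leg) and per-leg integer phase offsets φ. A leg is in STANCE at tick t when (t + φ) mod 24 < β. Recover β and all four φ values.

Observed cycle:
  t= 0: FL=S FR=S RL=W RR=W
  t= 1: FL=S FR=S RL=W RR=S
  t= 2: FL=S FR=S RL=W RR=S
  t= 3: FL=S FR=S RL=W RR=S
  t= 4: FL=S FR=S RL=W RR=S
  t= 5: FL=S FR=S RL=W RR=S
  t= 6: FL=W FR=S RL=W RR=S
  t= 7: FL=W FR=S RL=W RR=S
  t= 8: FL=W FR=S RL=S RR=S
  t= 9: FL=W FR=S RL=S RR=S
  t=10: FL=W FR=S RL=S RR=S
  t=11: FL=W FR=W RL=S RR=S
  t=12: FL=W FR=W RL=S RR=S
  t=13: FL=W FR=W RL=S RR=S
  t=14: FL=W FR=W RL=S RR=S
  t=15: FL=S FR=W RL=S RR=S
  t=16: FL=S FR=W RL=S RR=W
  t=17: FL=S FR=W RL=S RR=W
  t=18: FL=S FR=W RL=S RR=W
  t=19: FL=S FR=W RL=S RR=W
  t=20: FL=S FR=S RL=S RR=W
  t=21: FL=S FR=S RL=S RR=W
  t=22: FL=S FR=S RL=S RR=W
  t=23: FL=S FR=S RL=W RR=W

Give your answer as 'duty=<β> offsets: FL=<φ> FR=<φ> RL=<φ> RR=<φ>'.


duty=15 offsets: FL=9 FR=4 RL=16 RR=23

duty β = stance ticks per leg = 15
FL: stance ticks = 15; W→S at t=15 → φ=9
FR: stance ticks = 15; W→S at t=20 → φ=4
RL: stance ticks = 15; W→S at t=8 → φ=16
RR: stance ticks = 15; W→S at t=1 → φ=23


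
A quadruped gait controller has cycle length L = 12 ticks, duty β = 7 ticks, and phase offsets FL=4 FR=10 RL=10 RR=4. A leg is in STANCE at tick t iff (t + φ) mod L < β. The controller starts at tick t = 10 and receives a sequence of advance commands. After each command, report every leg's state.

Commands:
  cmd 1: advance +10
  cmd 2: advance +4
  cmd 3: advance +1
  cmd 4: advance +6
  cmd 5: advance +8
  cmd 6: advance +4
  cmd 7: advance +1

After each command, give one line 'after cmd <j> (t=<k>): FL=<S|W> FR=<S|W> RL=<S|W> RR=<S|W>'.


start t=10: FL=S FR=W RL=W RR=S
cmd 1: advance +10 → t=20, phase=(0,6,6,0) → FL=S FR=S RL=S RR=S
cmd 2: advance +4 → t=24, phase=(4,10,10,4) → FL=S FR=W RL=W RR=S
cmd 3: advance +1 → t=25, phase=(5,11,11,5) → FL=S FR=W RL=W RR=S
cmd 4: advance +6 → t=31, phase=(11,5,5,11) → FL=W FR=S RL=S RR=W
cmd 5: advance +8 → t=39, phase=(7,1,1,7) → FL=W FR=S RL=S RR=W
cmd 6: advance +4 → t=43, phase=(11,5,5,11) → FL=W FR=S RL=S RR=W
cmd 7: advance +1 → t=44, phase=(0,6,6,0) → FL=S FR=S RL=S RR=S

after cmd 1 (t=20): FL=S FR=S RL=S RR=S
after cmd 2 (t=24): FL=S FR=W RL=W RR=S
after cmd 3 (t=25): FL=S FR=W RL=W RR=S
after cmd 4 (t=31): FL=W FR=S RL=S RR=W
after cmd 5 (t=39): FL=W FR=S RL=S RR=W
after cmd 6 (t=43): FL=W FR=S RL=S RR=W
after cmd 7 (t=44): FL=S FR=S RL=S RR=S


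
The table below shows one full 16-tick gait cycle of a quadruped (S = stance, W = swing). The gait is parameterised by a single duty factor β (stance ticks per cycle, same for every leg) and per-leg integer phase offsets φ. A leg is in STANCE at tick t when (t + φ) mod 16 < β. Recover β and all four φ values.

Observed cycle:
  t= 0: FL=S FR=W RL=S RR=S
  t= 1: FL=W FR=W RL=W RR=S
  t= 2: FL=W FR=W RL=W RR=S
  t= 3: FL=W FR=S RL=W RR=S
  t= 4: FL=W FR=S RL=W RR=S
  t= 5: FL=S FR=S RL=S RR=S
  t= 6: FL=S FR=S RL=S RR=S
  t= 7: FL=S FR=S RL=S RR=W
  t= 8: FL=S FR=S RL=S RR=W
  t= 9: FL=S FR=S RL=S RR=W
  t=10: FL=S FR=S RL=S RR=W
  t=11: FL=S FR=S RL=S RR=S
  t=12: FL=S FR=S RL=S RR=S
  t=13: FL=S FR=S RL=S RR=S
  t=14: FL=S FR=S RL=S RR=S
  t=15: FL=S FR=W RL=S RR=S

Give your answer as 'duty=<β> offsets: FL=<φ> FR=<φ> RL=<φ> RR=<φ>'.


duty=12 offsets: FL=11 FR=13 RL=11 RR=5

duty β = stance ticks per leg = 12
FL: stance ticks = 12; W→S at t=5 → φ=11
FR: stance ticks = 12; W→S at t=3 → φ=13
RL: stance ticks = 12; W→S at t=5 → φ=11
RR: stance ticks = 12; W→S at t=11 → φ=5


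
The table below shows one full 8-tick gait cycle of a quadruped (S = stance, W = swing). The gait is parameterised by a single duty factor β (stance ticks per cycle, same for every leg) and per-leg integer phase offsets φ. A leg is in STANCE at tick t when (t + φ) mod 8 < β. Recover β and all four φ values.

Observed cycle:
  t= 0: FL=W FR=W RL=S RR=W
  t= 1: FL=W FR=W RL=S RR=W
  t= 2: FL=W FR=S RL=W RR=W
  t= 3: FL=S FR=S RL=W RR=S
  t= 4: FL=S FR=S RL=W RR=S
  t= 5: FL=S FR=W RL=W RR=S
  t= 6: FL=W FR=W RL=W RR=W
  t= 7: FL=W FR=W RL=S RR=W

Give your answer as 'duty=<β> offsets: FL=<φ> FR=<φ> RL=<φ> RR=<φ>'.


duty=3 offsets: FL=5 FR=6 RL=1 RR=5

duty β = stance ticks per leg = 3
FL: stance ticks = 3; W→S at t=3 → φ=5
FR: stance ticks = 3; W→S at t=2 → φ=6
RL: stance ticks = 3; W→S at t=7 → φ=1
RR: stance ticks = 3; W→S at t=3 → φ=5


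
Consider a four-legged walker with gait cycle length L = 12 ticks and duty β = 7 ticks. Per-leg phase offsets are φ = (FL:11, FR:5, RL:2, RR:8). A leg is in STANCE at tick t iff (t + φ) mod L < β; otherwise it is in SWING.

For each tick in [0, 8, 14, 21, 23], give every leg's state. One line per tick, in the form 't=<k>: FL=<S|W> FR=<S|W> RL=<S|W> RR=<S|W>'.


t=0: FL=W FR=S RL=S RR=W
t=8: FL=W FR=S RL=W RR=S
t=14: FL=S FR=W RL=S RR=W
t=21: FL=W FR=S RL=W RR=S
t=23: FL=W FR=S RL=S RR=W

t=0: phase=(11,5,2,8) vs β=7 → FL=W FR=S RL=S RR=W
t=8: phase=(7,1,10,4) vs β=7 → FL=W FR=S RL=W RR=S
t=14: phase=(1,7,4,10) vs β=7 → FL=S FR=W RL=S RR=W
t=21: phase=(8,2,11,5) vs β=7 → FL=W FR=S RL=W RR=S
t=23: phase=(10,4,1,7) vs β=7 → FL=W FR=S RL=S RR=W


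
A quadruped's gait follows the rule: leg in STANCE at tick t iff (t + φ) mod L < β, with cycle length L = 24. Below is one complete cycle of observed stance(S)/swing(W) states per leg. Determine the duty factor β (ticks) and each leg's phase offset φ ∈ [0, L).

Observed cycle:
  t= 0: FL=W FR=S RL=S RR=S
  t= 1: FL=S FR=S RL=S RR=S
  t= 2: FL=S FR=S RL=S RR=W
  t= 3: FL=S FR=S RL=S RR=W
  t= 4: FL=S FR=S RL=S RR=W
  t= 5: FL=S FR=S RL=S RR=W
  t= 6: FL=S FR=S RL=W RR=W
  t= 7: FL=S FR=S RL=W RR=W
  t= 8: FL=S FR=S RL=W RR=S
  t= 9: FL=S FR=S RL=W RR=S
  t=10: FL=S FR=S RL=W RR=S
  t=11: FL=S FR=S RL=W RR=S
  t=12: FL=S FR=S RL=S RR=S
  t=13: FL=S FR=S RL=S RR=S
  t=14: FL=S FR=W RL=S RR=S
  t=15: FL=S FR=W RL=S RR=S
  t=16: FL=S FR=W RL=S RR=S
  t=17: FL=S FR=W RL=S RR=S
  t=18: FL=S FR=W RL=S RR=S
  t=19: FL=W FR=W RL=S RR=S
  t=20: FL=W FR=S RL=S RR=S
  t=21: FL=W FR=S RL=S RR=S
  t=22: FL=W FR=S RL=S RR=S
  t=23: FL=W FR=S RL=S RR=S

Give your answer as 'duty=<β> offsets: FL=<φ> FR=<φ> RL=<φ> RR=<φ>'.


duty=18 offsets: FL=23 FR=4 RL=12 RR=16

duty β = stance ticks per leg = 18
FL: stance ticks = 18; W→S at t=1 → φ=23
FR: stance ticks = 18; W→S at t=20 → φ=4
RL: stance ticks = 18; W→S at t=12 → φ=12
RR: stance ticks = 18; W→S at t=8 → φ=16


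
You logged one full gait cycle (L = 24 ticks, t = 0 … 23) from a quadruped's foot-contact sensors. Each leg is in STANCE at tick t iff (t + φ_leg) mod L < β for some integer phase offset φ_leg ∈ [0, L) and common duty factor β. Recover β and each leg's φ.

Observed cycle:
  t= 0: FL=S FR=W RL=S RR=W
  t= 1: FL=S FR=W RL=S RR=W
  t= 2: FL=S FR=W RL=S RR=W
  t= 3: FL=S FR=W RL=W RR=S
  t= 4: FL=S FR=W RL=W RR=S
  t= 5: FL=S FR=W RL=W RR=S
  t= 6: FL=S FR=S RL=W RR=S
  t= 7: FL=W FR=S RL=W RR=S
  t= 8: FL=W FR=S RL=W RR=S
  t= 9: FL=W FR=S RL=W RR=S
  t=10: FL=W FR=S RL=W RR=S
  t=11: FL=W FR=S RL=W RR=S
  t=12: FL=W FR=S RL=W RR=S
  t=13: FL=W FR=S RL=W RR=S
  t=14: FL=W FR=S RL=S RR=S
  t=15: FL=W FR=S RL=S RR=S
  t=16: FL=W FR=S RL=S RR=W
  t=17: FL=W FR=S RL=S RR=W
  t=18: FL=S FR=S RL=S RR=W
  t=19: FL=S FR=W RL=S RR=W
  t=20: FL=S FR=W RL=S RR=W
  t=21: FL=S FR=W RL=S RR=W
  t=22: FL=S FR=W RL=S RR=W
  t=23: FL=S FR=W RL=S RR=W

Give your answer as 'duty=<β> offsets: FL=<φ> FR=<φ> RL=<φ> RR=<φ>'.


duty β = stance ticks per leg = 13
FL: stance ticks = 13; W→S at t=18 → φ=6
FR: stance ticks = 13; W→S at t=6 → φ=18
RL: stance ticks = 13; W→S at t=14 → φ=10
RR: stance ticks = 13; W→S at t=3 → φ=21

duty=13 offsets: FL=6 FR=18 RL=10 RR=21


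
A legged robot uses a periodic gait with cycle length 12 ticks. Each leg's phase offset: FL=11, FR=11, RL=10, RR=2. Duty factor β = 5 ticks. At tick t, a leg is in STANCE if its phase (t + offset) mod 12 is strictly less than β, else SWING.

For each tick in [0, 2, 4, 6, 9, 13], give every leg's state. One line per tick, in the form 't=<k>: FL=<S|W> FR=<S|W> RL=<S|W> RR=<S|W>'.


t=0: FL=W FR=W RL=W RR=S
t=2: FL=S FR=S RL=S RR=S
t=4: FL=S FR=S RL=S RR=W
t=6: FL=W FR=W RL=S RR=W
t=9: FL=W FR=W RL=W RR=W
t=13: FL=S FR=S RL=W RR=S

t=0: phase=(11,11,10,2) vs β=5 → FL=W FR=W RL=W RR=S
t=2: phase=(1,1,0,4) vs β=5 → FL=S FR=S RL=S RR=S
t=4: phase=(3,3,2,6) vs β=5 → FL=S FR=S RL=S RR=W
t=6: phase=(5,5,4,8) vs β=5 → FL=W FR=W RL=S RR=W
t=9: phase=(8,8,7,11) vs β=5 → FL=W FR=W RL=W RR=W
t=13: phase=(0,0,11,3) vs β=5 → FL=S FR=S RL=W RR=S


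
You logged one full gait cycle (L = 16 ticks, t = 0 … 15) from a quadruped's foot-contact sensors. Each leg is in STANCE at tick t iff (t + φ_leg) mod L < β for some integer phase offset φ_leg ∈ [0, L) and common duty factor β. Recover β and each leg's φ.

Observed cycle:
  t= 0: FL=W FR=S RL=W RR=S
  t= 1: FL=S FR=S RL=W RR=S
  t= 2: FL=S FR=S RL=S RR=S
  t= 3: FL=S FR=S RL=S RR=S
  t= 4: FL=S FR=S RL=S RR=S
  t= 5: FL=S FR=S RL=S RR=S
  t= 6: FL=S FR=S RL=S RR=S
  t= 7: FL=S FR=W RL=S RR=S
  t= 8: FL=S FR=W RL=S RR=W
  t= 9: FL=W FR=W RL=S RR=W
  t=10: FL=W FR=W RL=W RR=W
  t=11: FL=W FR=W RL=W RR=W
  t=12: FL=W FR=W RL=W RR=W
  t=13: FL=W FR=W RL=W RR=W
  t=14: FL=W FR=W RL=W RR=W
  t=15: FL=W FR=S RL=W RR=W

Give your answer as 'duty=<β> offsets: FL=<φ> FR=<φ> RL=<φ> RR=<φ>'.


duty β = stance ticks per leg = 8
FL: stance ticks = 8; W→S at t=1 → φ=15
FR: stance ticks = 8; W→S at t=15 → φ=1
RL: stance ticks = 8; W→S at t=2 → φ=14
RR: stance ticks = 8; W→S at t=0 → φ=0

duty=8 offsets: FL=15 FR=1 RL=14 RR=0


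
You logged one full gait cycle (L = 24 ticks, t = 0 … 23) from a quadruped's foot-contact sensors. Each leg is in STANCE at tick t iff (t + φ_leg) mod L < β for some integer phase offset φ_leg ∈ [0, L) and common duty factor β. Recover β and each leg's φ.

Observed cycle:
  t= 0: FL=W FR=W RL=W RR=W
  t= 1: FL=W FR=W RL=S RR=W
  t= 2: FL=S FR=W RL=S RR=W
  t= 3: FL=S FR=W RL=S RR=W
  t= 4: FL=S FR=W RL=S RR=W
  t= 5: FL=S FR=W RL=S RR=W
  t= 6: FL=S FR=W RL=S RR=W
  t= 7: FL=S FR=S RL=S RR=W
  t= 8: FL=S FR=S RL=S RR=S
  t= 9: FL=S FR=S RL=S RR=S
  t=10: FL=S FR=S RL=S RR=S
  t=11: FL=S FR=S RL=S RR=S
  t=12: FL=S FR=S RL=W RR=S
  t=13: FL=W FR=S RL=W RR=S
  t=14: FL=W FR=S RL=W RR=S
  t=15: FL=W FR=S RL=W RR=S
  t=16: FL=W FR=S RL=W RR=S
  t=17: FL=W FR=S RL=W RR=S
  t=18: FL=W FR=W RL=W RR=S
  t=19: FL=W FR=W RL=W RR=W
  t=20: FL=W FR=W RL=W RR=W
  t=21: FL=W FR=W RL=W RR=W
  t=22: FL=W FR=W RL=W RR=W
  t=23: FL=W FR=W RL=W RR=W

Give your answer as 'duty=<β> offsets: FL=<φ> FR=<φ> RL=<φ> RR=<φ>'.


duty β = stance ticks per leg = 11
FL: stance ticks = 11; W→S at t=2 → φ=22
FR: stance ticks = 11; W→S at t=7 → φ=17
RL: stance ticks = 11; W→S at t=1 → φ=23
RR: stance ticks = 11; W→S at t=8 → φ=16

duty=11 offsets: FL=22 FR=17 RL=23 RR=16


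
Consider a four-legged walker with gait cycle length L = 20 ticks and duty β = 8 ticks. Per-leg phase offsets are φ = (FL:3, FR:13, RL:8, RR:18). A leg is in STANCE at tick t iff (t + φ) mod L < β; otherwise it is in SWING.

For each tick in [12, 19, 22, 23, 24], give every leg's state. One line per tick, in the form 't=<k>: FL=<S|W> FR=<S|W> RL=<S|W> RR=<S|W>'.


t=12: FL=W FR=S RL=S RR=W
t=19: FL=S FR=W RL=S RR=W
t=22: FL=S FR=W RL=W RR=S
t=23: FL=S FR=W RL=W RR=S
t=24: FL=S FR=W RL=W RR=S

t=12: phase=(15,5,0,10) vs β=8 → FL=W FR=S RL=S RR=W
t=19: phase=(2,12,7,17) vs β=8 → FL=S FR=W RL=S RR=W
t=22: phase=(5,15,10,0) vs β=8 → FL=S FR=W RL=W RR=S
t=23: phase=(6,16,11,1) vs β=8 → FL=S FR=W RL=W RR=S
t=24: phase=(7,17,12,2) vs β=8 → FL=S FR=W RL=W RR=S


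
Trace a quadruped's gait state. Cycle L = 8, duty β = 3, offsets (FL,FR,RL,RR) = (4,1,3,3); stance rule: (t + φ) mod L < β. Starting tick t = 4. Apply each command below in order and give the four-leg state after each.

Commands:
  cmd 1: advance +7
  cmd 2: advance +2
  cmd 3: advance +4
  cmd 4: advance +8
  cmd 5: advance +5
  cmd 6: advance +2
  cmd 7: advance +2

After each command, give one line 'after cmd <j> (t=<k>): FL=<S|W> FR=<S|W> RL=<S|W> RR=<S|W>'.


start t=4: FL=S FR=W RL=W RR=W
cmd 1: advance +7 → t=11, phase=(7,4,6,6) → FL=W FR=W RL=W RR=W
cmd 2: advance +2 → t=13, phase=(1,6,0,0) → FL=S FR=W RL=S RR=S
cmd 3: advance +4 → t=17, phase=(5,2,4,4) → FL=W FR=S RL=W RR=W
cmd 4: advance +8 → t=25, phase=(5,2,4,4) → FL=W FR=S RL=W RR=W
cmd 5: advance +5 → t=30, phase=(2,7,1,1) → FL=S FR=W RL=S RR=S
cmd 6: advance +2 → t=32, phase=(4,1,3,3) → FL=W FR=S RL=W RR=W
cmd 7: advance +2 → t=34, phase=(6,3,5,5) → FL=W FR=W RL=W RR=W

after cmd 1 (t=11): FL=W FR=W RL=W RR=W
after cmd 2 (t=13): FL=S FR=W RL=S RR=S
after cmd 3 (t=17): FL=W FR=S RL=W RR=W
after cmd 4 (t=25): FL=W FR=S RL=W RR=W
after cmd 5 (t=30): FL=S FR=W RL=S RR=S
after cmd 6 (t=32): FL=W FR=S RL=W RR=W
after cmd 7 (t=34): FL=W FR=W RL=W RR=W


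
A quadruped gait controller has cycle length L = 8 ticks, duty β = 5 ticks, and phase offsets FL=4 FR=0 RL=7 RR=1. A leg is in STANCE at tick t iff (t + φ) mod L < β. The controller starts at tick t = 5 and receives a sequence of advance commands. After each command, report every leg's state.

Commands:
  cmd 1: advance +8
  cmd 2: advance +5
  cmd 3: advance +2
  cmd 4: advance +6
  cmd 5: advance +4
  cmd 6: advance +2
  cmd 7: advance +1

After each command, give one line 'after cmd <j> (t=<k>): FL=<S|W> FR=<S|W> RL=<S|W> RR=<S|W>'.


after cmd 1 (t=13): FL=S FR=W RL=S RR=W
after cmd 2 (t=18): FL=W FR=S RL=S RR=S
after cmd 3 (t=20): FL=S FR=S RL=S RR=W
after cmd 4 (t=26): FL=W FR=S RL=S RR=S
after cmd 5 (t=30): FL=S FR=W RL=W RR=W
after cmd 6 (t=32): FL=S FR=S RL=W RR=S
after cmd 7 (t=33): FL=W FR=S RL=S RR=S

start t=5: FL=S FR=W RL=S RR=W
cmd 1: advance +8 → t=13, phase=(1,5,4,6) → FL=S FR=W RL=S RR=W
cmd 2: advance +5 → t=18, phase=(6,2,1,3) → FL=W FR=S RL=S RR=S
cmd 3: advance +2 → t=20, phase=(0,4,3,5) → FL=S FR=S RL=S RR=W
cmd 4: advance +6 → t=26, phase=(6,2,1,3) → FL=W FR=S RL=S RR=S
cmd 5: advance +4 → t=30, phase=(2,6,5,7) → FL=S FR=W RL=W RR=W
cmd 6: advance +2 → t=32, phase=(4,0,7,1) → FL=S FR=S RL=W RR=S
cmd 7: advance +1 → t=33, phase=(5,1,0,2) → FL=W FR=S RL=S RR=S


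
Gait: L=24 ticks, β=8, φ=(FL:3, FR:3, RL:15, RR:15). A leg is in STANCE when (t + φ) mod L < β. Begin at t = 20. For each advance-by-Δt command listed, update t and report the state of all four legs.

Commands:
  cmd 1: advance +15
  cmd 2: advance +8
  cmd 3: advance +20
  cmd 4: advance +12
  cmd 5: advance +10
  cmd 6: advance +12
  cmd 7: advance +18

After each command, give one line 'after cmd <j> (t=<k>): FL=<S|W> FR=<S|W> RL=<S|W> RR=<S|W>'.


start t=20: FL=W FR=W RL=W RR=W
cmd 1: advance +15 → t=35, phase=(14,14,2,2) → FL=W FR=W RL=S RR=S
cmd 2: advance +8 → t=43, phase=(22,22,10,10) → FL=W FR=W RL=W RR=W
cmd 3: advance +20 → t=63, phase=(18,18,6,6) → FL=W FR=W RL=S RR=S
cmd 4: advance +12 → t=75, phase=(6,6,18,18) → FL=S FR=S RL=W RR=W
cmd 5: advance +10 → t=85, phase=(16,16,4,4) → FL=W FR=W RL=S RR=S
cmd 6: advance +12 → t=97, phase=(4,4,16,16) → FL=S FR=S RL=W RR=W
cmd 7: advance +18 → t=115, phase=(22,22,10,10) → FL=W FR=W RL=W RR=W

after cmd 1 (t=35): FL=W FR=W RL=S RR=S
after cmd 2 (t=43): FL=W FR=W RL=W RR=W
after cmd 3 (t=63): FL=W FR=W RL=S RR=S
after cmd 4 (t=75): FL=S FR=S RL=W RR=W
after cmd 5 (t=85): FL=W FR=W RL=S RR=S
after cmd 6 (t=97): FL=S FR=S RL=W RR=W
after cmd 7 (t=115): FL=W FR=W RL=W RR=W


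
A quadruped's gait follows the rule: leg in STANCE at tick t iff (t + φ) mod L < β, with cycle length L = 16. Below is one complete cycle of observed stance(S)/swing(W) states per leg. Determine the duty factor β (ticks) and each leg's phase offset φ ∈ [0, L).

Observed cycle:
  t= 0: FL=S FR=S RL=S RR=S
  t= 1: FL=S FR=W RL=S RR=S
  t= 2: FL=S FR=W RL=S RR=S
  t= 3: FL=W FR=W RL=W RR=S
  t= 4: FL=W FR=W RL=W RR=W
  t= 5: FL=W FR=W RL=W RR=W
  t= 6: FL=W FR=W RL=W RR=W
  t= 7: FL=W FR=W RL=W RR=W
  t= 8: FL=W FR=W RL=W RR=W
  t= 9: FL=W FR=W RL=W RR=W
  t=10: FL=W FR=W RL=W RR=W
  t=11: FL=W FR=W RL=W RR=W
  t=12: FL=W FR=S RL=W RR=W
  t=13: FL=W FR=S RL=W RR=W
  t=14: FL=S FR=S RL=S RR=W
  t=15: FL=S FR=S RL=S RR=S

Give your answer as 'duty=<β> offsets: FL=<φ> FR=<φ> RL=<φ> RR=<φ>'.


duty=5 offsets: FL=2 FR=4 RL=2 RR=1

duty β = stance ticks per leg = 5
FL: stance ticks = 5; W→S at t=14 → φ=2
FR: stance ticks = 5; W→S at t=12 → φ=4
RL: stance ticks = 5; W→S at t=14 → φ=2
RR: stance ticks = 5; W→S at t=15 → φ=1


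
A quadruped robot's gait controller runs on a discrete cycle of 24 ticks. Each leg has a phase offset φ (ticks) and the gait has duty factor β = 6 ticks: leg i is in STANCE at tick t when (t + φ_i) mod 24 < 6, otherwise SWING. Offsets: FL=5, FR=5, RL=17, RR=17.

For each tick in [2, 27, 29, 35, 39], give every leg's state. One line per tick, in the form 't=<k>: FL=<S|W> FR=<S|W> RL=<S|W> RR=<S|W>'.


t=2: FL=W FR=W RL=W RR=W
t=27: FL=W FR=W RL=W RR=W
t=29: FL=W FR=W RL=W RR=W
t=35: FL=W FR=W RL=S RR=S
t=39: FL=W FR=W RL=W RR=W

t=2: phase=(7,7,19,19) vs β=6 → FL=W FR=W RL=W RR=W
t=27: phase=(8,8,20,20) vs β=6 → FL=W FR=W RL=W RR=W
t=29: phase=(10,10,22,22) vs β=6 → FL=W FR=W RL=W RR=W
t=35: phase=(16,16,4,4) vs β=6 → FL=W FR=W RL=S RR=S
t=39: phase=(20,20,8,8) vs β=6 → FL=W FR=W RL=W RR=W
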